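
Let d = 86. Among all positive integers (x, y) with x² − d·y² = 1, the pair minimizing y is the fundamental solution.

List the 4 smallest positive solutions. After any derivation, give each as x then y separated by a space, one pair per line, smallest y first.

10405 1122
216528049 23348820
4505948689285 485888943078
93768792007492801 10111348882104360

√86 = [9; 3,1,1,1,8,1,1,1,3,18, …], period ℓ=10 (even) → k=9
i=0: a=9 ⇒ p=9, q=1
…
i=4: a=1 ⇒ p=102, q=11
…
i=7: a=1 ⇒ p=1864, q=201
i=8: a=1 ⇒ p=2847, q=307
i=9: a=3 ⇒ p=10405, q=1122
fundamental: x₁=10405, y₁=1122  (since 108264025 − 86·1258884 = 1)
n=2: (10405,1122)∘(10405,1122) = (10405·10405+86·1122·1122, 10405·1122+1122·10405) = (216528049,23348820)
n=3: (216528049,23348820)∘(10405,1122) = (10405·216528049+86·1122·23348820, 10405·23348820+1122·216528049) = (4505948689285,485888943078)
n=4: (4505948689285,485888943078)∘(10405,1122) = (10405·4505948689285+86·1122·485888943078, 10405·485888943078+1122·4505948689285) = (93768792007492801,10111348882104360)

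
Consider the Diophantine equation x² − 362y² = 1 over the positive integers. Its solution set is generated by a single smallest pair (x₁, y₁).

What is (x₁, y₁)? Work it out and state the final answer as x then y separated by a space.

723 38

√362 → a₀=19, period (38); ℓ=1 odd so k=1
i=0: a=19 ⇒ p=19, q=1
i=1: a=38 ⇒ p=723, q=38
(x₁, y₁) = (723, 38);  723² − 362·38² = 1 ✓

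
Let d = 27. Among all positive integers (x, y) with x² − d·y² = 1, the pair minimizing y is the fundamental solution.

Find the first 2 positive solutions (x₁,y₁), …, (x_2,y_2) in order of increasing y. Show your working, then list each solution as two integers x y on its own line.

[5; 5,10] for √27; ℓ=2 ⇒ convergent index 1
i=0: a=5 ⇒ p=5, q=1
i=1: a=5 ⇒ p=26, q=5
(x₁, y₁) = (26, 5);  26² − 27·5² = 1 ✓
n=2: (26,5)∘(26,5) = (26·26+27·5·5, 26·5+5·26) = (1351,260)

26 5
1351 260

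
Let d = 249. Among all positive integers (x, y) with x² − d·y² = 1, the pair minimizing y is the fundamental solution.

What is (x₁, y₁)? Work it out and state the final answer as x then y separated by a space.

√249 = [15; 1,3,1,1,5,…,3,1,30, …], period ℓ=16 (even) → k=15
i=0: a=15 ⇒ p=15, q=1
i=1: a=1 ⇒ p=16, q=1
…
i=3: a=1 ⇒ p=79, q=5
…
i=5: a=5 ⇒ p=789, q=50
…
i=7: a=3 ⇒ p=3582, q=227
i=8: a=10 ⇒ p=36751, q=2329
…
i=10: a=1 ⇒ p=150586, q=9543
i=11: a=5 ⇒ p=866765, q=54929
i=12: a=1 ⇒ p=1017351, q=64472
…
i=14: a=3 ⇒ p=6669699, q=422675
i=15: a=1 ⇒ p=8553815, q=542076
(x₁, y₁) = (8553815, 542076);  8553815² − 249·542076² = 1 ✓

8553815 542076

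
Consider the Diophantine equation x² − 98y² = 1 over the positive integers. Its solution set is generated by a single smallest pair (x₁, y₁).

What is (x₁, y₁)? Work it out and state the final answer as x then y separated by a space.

d=98: √d = [9; 1,8,1,18] (ℓ=4, even), read p_3/q_3
k=0  a_k=9  p_k/q_k = 9/1
k=1  a_k=1  p_k/q_k = 10/1
k=2  a_k=8  p_k/q_k = 89/9
k=3  a_k=1  p_k/q_k = 99/10
→ (99, 10).  Check: 99²=9801, 98·10²=9800, difference 1.

99 10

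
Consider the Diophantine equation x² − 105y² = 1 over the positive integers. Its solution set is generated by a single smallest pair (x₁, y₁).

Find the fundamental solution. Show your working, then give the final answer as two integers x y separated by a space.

41 4

√105 = [10; 4,20, …], period ℓ=2 (even) → k=1
a_0=10:  p_0=10·1+0=10,  q_0=10·0+1=1
a_1=4:  p_1=4·10+1=41,  q_1=4·1+0=4
(x₁, y₁) = (41, 4);  41² − 105·4² = 1 ✓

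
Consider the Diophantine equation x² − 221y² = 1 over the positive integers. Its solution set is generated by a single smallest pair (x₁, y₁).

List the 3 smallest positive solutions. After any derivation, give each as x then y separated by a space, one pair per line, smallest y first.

1665 112
5544449 372960
18463013505 1241956688

d=221: √d = [14; 1,6,2,6,1,28] (ℓ=6, even), read p_5/q_5
k=0  a_k=14  p_k/q_k = 14/1
k=1  a_k=1  p_k/q_k = 15/1
k=2  a_k=6  p_k/q_k = 104/7
…
k=4  a_k=6  p_k/q_k = 1442/97
k=5  a_k=1  p_k/q_k = 1665/112
→ (1665, 112).  Check: 1665²=2772225, 221·112²=2772224, difference 1.
(1665+112√221)^2 = 5544449 + 372960√221
(1665+112√221)^3 = 18463013505 + 1241956688√221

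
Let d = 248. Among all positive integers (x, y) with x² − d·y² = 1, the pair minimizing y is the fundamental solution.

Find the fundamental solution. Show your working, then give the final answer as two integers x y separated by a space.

√248 → a₀=15, period (1,2,1,30); ℓ=4 even so k=3
step 0: (15, 1)  from 15·(1,0) + (0,1)
…
step 2: (47, 3)  from 2·(16,1) + (15,1)
step 3: (63, 4)  from 1·(47,3) + (16,1)
(x₁, y₁) = (63, 4);  63² − 248·4² = 1 ✓

63 4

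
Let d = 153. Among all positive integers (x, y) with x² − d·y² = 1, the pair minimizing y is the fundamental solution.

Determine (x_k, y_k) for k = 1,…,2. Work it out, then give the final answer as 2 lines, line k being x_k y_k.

2177 176
9478657 766304

[12; 2,1,2,2,2,1,2,24] for √153; ℓ=8 ⇒ convergent index 7
i=0: a=12 ⇒ p=12, q=1
i=1: a=2 ⇒ p=25, q=2
…
i=3: a=2 ⇒ p=99, q=8
i=4: a=2 ⇒ p=235, q=19
i=5: a=2 ⇒ p=569, q=46
i=6: a=1 ⇒ p=804, q=65
i=7: a=2 ⇒ p=2177, q=176
→ (2177, 176).  Check: 2177²=4739329, 153·176²=4739328, difference 1.
(x_2, y_2) = (2177·2177 + 153·176·176, 2177·176 + 176·2177) = (9478657, 766304)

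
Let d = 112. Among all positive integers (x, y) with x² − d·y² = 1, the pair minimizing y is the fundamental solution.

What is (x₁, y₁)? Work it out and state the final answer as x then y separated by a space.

√112 → a₀=10, period (1,1,2,1,1,20); ℓ=6 even so k=5
i=0: a=10 ⇒ p=10, q=1
i=1: a=1 ⇒ p=11, q=1
i=2: a=1 ⇒ p=21, q=2
…
i=4: a=1 ⇒ p=74, q=7
i=5: a=1 ⇒ p=127, q=12
→ (127, 12).  Check: 127²=16129, 112·12²=16128, difference 1.

127 12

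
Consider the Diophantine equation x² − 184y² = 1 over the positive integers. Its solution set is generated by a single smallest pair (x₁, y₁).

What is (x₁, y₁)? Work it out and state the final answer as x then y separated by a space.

24335 1794

√184 = [13; 1,1,3,2,1,2,1,2,3,1,1,26, …], period ℓ=12 (even) → k=11
i=0: a=13 ⇒ p=13, q=1
…
i=2: a=1 ⇒ p=27, q=2
i=3: a=3 ⇒ p=95, q=7
…
i=8: a=2 ⇒ p=3147, q=232
…
i=10: a=1 ⇒ p=13741, q=1013
i=11: a=1 ⇒ p=24335, q=1794
(x₁, y₁) = (24335, 1794);  24335² − 184·1794² = 1 ✓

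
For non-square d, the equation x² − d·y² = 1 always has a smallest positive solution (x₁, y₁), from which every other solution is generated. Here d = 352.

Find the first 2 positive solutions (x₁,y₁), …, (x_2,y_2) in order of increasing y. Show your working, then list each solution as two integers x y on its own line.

√352 → a₀=18, period (1,3,5,9,5,3,1,36); ℓ=8 even so k=7
k=0  a_k=18  p_k/q_k = 18/1
…
k=2  a_k=3  p_k/q_k = 75/4
k=3  a_k=5  p_k/q_k = 394/21
k=4  a_k=9  p_k/q_k = 3621/193
k=5  a_k=5  p_k/q_k = 18499/986
k=6  a_k=3  p_k/q_k = 59118/3151
k=7  a_k=1  p_k/q_k = 77617/4137
fundamental: x₁=77617, y₁=4137  (since 6024398689 − 352·17114769 = 1)
n=2: (77617,4137)∘(77617,4137) = (77617·77617+352·4137·4137, 77617·4137+4137·77617) = (12048797377,642203058)

77617 4137
12048797377 642203058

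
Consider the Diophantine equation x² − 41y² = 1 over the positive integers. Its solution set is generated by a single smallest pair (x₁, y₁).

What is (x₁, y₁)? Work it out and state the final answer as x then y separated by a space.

2049 320

√41 → a₀=6, period (2,2,12); ℓ=3 odd so k=5
i=0: a=6 ⇒ p=6, q=1
i=1: a=2 ⇒ p=13, q=2
i=2: a=2 ⇒ p=32, q=5
i=3: a=12 ⇒ p=397, q=62
i=4: a=2 ⇒ p=826, q=129
i=5: a=2 ⇒ p=2049, q=320
fundamental: x₁=2049, y₁=320  (since 4198401 − 41·102400 = 1)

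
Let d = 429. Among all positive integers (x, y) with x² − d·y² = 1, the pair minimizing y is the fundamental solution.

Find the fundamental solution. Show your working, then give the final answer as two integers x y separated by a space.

√429 → a₀=20, period (1,2,2,9,1,12,1,9,2,2,1,40); ℓ=12 even so k=11
k=0  a_k=20  p_k/q_k = 20/1
k=1  a_k=1  p_k/q_k = 21/1
…
k=3  a_k=2  p_k/q_k = 145/7
k=4  a_k=9  p_k/q_k = 1367/66
k=5  a_k=1  p_k/q_k = 1512/73
…
k=7  a_k=1  p_k/q_k = 21023/1015
…
k=9  a_k=2  p_k/q_k = 438459/21169
k=10  a_k=2  p_k/q_k = 1085636/52415
k=11  a_k=1  p_k/q_k = 1524095/73584
→ (1524095, 73584).  Check: 1524095²=2322865569025, 429·73584²=2322865569024, difference 1.

1524095 73584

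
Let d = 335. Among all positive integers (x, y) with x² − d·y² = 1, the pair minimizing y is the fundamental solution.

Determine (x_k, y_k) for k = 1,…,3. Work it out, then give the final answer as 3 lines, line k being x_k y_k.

604 33
729631 39864
881393644 48155679

√335 → a₀=18, period (3,3,3,36); ℓ=4 even so k=3
i=0: a=18 ⇒ p=18, q=1
i=1: a=3 ⇒ p=55, q=3
i=2: a=3 ⇒ p=183, q=10
i=3: a=3 ⇒ p=604, q=33
→ (604, 33).  Check: 604²=364816, 335·33²=364815, difference 1.
(x_2, y_2) = (604·604 + 335·33·33, 604·33 + 33·604) = (729631, 39864)
(x_3, y_3) = (604·729631 + 335·33·39864, 604·39864 + 33·729631) = (881393644, 48155679)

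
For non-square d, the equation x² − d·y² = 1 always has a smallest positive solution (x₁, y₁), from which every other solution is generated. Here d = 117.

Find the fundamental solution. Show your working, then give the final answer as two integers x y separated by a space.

√117 = [10; 1,4,2,4,1,20, …], period ℓ=6 (even) → k=5
i=0: a=10 ⇒ p=10, q=1
i=1: a=1 ⇒ p=11, q=1
…
i=3: a=2 ⇒ p=119, q=11
i=4: a=4 ⇒ p=530, q=49
i=5: a=1 ⇒ p=649, q=60
fundamental: x₁=649, y₁=60  (since 421201 − 117·3600 = 1)

649 60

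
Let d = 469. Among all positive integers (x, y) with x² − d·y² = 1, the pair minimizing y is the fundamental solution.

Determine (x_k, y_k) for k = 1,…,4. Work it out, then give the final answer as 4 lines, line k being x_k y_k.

√469 → a₀=21, period (1,1,1,10,6,10,1,1,1,42); ℓ=10 even so k=9
i=0: a=21 ⇒ p=21, q=1
…
i=8: a=1 ⇒ p=90069, q=4159
i=9: a=1 ⇒ p=137215, q=6336
→ (137215, 6336).  Check: 137215²=18827956225, 469·6336²=18827956224, difference 1.
(x_2, y_2) = (137215·137215 + 469·6336·6336, 137215·6336 + 6336·137215) = (37655912449, 1738788480)
(x_3, y_3) = (137215·37655912449 + 469·6336·1738788480, 137215·1738788480 + 6336·37655912449) = (10333912053241855, 477175722560064)
(x_4, y_4) = (137215·10333912053241855 + 469·6336·477175722560064, 137215·477175722560064 + 6336·10333912053241855) = (2835935484733506355201, 130951333540419575040)

137215 6336
37655912449 1738788480
10333912053241855 477175722560064
2835935484733506355201 130951333540419575040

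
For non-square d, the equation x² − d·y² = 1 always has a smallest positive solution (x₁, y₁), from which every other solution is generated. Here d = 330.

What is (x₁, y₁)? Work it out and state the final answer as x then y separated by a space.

d=330: √d = [18; 6,36] (ℓ=2, even), read p_1/q_1
i=0: a=18 ⇒ p=18, q=1
i=1: a=6 ⇒ p=109, q=6
→ (109, 6).  Check: 109²=11881, 330·6²=11880, difference 1.

109 6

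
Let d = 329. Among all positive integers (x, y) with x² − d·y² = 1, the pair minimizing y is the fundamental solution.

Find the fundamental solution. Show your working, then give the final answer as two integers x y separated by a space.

2376415 131016

√329 = [18; 7,4,2,1,1,4,1,1,2,4,7,36, …], period ℓ=12 (even) → k=11
k=0  a_k=18  p_k/q_k = 18/1
k=1  a_k=7  p_k/q_k = 127/7
…
k=5  a_k=1  p_k/q_k = 2884/159
…
k=10  a_k=4  p_k/q_k = 328794/18127
k=11  a_k=7  p_k/q_k = 2376415/131016
(x₁, y₁) = (2376415, 131016);  2376415² − 329·131016² = 1 ✓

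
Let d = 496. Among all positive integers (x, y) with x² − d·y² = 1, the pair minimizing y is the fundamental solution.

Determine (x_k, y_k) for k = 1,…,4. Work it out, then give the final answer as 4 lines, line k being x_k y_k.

4620799 207480
42703566796801 1917446753040
394649197502177907199 17720272078000750440
3647189234337689639247667201 163763630995505661818050080

√496 = [22; 3,1,2,4,1,…,1,3,44, …], period ℓ=16 (even) → k=15
a_0=22:  p_0=22·1+0=22,  q_0=22·0+1=1
…
a_11=1:  p_11=1·49709+35166=84875,  q_11=1·2232+1579=3811
…
a_13=2:  p_13=2·389209+84875=863293,  q_13=2·17476+3811=38763
a_14=1:  p_14=1·863293+389209=1252502,  q_14=1·38763+17476=56239
a_15=3:  p_15=3·1252502+863293=4620799,  q_15=3·56239+38763=207480
(x₁, y₁) = (4620799, 207480);  4620799² − 496·207480² = 1 ✓
(4620799+207480√496)^2 = 42703566796801 + 1917446753040√496
(4620799+207480√496)^3 = 394649197502177907199 + 17720272078000750440√496
(4620799+207480√496)^4 = 3647189234337689639247667201 + 163763630995505661818050080√496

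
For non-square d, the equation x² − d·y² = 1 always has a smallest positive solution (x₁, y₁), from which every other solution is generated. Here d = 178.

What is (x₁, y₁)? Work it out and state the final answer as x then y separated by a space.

1601 120

d=178: √d = [13; 2,1,12,1,2,26] (ℓ=6, even), read p_5/q_5
a_0=13:  p_0=13·1+0=13,  q_0=13·0+1=1
…
a_4=1:  p_4=1·507+40=547,  q_4=1·38+3=41
a_5=2:  p_5=2·547+507=1601,  q_5=2·41+38=120
→ (1601, 120).  Check: 1601²=2563201, 178·120²=2563200, difference 1.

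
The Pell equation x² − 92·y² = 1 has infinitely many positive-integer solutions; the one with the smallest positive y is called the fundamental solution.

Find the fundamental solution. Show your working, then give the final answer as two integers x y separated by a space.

√92 = [9; 1,1,2,4,2,1,1,18, …], period ℓ=8 (even) → k=7
i=0: a=9 ⇒ p=9, q=1
i=1: a=1 ⇒ p=10, q=1
…
i=4: a=4 ⇒ p=211, q=22
i=5: a=2 ⇒ p=470, q=49
i=6: a=1 ⇒ p=681, q=71
i=7: a=1 ⇒ p=1151, q=120
(x₁, y₁) = (1151, 120);  1151² − 92·120² = 1 ✓

1151 120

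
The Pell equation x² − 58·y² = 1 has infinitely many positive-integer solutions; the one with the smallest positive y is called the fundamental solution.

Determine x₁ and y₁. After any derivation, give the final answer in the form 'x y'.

19603 2574

d=58: √d = [7; 1,1,1,1,1,1,14] (ℓ=7, odd), read p_13/q_13
k=0  a_k=7  p_k/q_k = 7/1
k=1  a_k=1  p_k/q_k = 8/1
…
k=3  a_k=1  p_k/q_k = 23/3
…
k=6  a_k=1  p_k/q_k = 99/13
k=7  a_k=14  p_k/q_k = 1447/190
…
k=10  a_k=1  p_k/q_k = 4539/596
k=11  a_k=1  p_k/q_k = 7532/989
k=12  a_k=1  p_k/q_k = 12071/1585
k=13  a_k=1  p_k/q_k = 19603/2574
(x₁, y₁) = (19603, 2574);  19603² − 58·2574² = 1 ✓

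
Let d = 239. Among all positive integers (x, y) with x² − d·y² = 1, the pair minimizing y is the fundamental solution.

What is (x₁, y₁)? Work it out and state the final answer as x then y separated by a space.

6195120 400729

d=239: √d = [15; 2,5,1,2,4,15,4,2,1,5,2,30] (ℓ=12, even), read p_11/q_11
a_0=15:  p_0=15·1+0=15,  q_0=15·0+1=1
a_1=2:  p_1=2·15+1=31,  q_1=2·1+0=2
a_2=5:  p_2=5·31+15=170,  q_2=5·2+1=11
…
a_4=2:  p_4=2·201+170=572,  q_4=2·13+11=37
a_5=4:  p_5=4·572+201=2489,  q_5=4·37+13=161
a_6=15:  p_6=15·2489+572=37907,  q_6=15·161+37=2452
…
a_8=2:  p_8=2·154117+37907=346141,  q_8=2·9969+2452=22390
…
a_10=5:  p_10=5·500258+346141=2847431,  q_10=5·32359+22390=184185
a_11=2:  p_11=2·2847431+500258=6195120,  q_11=2·184185+32359=400729
fundamental: x₁=6195120, y₁=400729  (since 38379511814400 − 239·160583731441 = 1)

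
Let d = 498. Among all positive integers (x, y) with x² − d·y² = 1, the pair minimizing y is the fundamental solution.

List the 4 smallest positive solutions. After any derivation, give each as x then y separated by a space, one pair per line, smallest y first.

√498 = [22; 3,6,22,6,3,44, …], period ℓ=6 (even) → k=5
step 0: (22, 1)  from 22·(1,0) + (0,1)
step 1: (67, 3)  from 3·(22,1) + (1,0)
step 2: (424, 19)  from 6·(67,3) + (22,1)
…
step 4: (56794, 2545)  from 6·(9395,421) + (424,19)
step 5: (179777, 8056)  from 3·(56794,2545) + (9395,421)
→ (179777, 8056).  Check: 179777²=32319769729, 498·8056²=32319769728, difference 1.
(179777+8056√498)^2 = 64639539457 + 2896567024√498
(179777+8056√498)^3 = 23241404969742401 + 1041472259739240√498
(179777+8056√498)^4 = 8356540122426119709697 + 374465516875386131936√498

179777 8056
64639539457 2896567024
23241404969742401 1041472259739240
8356540122426119709697 374465516875386131936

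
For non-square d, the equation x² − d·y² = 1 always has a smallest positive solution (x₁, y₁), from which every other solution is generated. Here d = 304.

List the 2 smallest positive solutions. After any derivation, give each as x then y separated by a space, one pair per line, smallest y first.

57799 3315
6681448801 383207370

√304 → a₀=17, period (2,3,2,1,1,1,1,1,2,3,2,34); ℓ=12 even so k=11
a_0=17:  p_0=17·1+0=17,  q_0=17·0+1=1
…
a_2=3:  p_2=3·35+17=122,  q_2=3·2+1=7
…
a_4=1:  p_4=1·279+122=401,  q_4=1·16+7=23
…
a_6=1:  p_6=1·680+401=1081,  q_6=1·39+23=62
a_7=1:  p_7=1·1081+680=1761,  q_7=1·62+39=101
a_8=1:  p_8=1·1761+1081=2842,  q_8=1·101+62=163
a_9=2:  p_9=2·2842+1761=7445,  q_9=2·163+101=427
a_10=3:  p_10=3·7445+2842=25177,  q_10=3·427+163=1444
a_11=2:  p_11=2·25177+7445=57799,  q_11=2·1444+427=3315
(x₁, y₁) = (57799, 3315);  57799² − 304·3315² = 1 ✓
(x_2, y_2) = (57799·57799 + 304·3315·3315, 57799·3315 + 3315·57799) = (6681448801, 383207370)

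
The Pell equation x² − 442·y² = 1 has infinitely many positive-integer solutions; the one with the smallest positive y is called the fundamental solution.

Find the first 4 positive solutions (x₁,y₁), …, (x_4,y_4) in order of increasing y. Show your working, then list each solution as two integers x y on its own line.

√442 = [21; 42, …], period ℓ=1 (odd) → k=1
a_0=21:  p_0=21·1+0=21,  q_0=21·0+1=1
a_1=42:  p_1=42·21+1=883,  q_1=42·1+0=42
→ (883, 42).  Check: 883²=779689, 442·42²=779688, difference 1.
k=2:  x_2 = 883·883+442·42·42 = 1559377,  y_2 = 883·42+42·883 = 74172
k=3:  x_3 = 883·1559377+442·42·74172 = 2753858899,  y_3 = 883·74172+42·1559377 = 130987710
k=4:  x_4 = 883·2753858899+442·42·130987710 = 4863313256257,  y_4 = 883·130987710+42·2753858899 = 231324221688

883 42
1559377 74172
2753858899 130987710
4863313256257 231324221688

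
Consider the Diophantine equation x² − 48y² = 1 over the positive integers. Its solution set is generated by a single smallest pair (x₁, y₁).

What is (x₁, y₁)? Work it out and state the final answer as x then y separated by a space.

√48 = [6; 1,12, …], period ℓ=2 (even) → k=1
k=0  a_k=6  p_k/q_k = 6/1
k=1  a_k=1  p_k/q_k = 7/1
fundamental: x₁=7, y₁=1  (since 49 − 48·1 = 1)

7 1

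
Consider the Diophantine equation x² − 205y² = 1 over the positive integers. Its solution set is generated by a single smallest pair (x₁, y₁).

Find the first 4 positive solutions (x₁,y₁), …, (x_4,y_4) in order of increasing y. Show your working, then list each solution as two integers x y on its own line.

39689 2772
3150433441 220035816
250075105640009 17466002999676
19850461732342200961 1386416385888245712

√205 → a₀=14, period (3,6,1,4,1,6,3,28); ℓ=8 even so k=7
a_0=14:  p_0=14·1+0=14,  q_0=14·0+1=1
…
a_4=4:  p_4=4·315+272=1532,  q_4=4·22+19=107
a_5=1:  p_5=1·1532+315=1847,  q_5=1·107+22=129
a_6=6:  p_6=6·1847+1532=12614,  q_6=6·129+107=881
a_7=3:  p_7=3·12614+1847=39689,  q_7=3·881+129=2772
(x₁, y₁) = (39689, 2772);  39689² − 205·2772² = 1 ✓
(39689+2772√205)^2 = 3150433441 + 220035816√205
(39689+2772√205)^3 = 250075105640009 + 17466002999676√205
(39689+2772√205)^4 = 19850461732342200961 + 1386416385888245712√205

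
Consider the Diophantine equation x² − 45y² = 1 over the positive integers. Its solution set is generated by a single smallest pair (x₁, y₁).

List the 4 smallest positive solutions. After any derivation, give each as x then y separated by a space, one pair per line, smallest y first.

[6; 1,2,2,2,1,12] for √45; ℓ=6 ⇒ convergent index 5
i=0: a=6 ⇒ p=6, q=1
i=1: a=1 ⇒ p=7, q=1
i=2: a=2 ⇒ p=20, q=3
i=3: a=2 ⇒ p=47, q=7
i=4: a=2 ⇒ p=114, q=17
i=5: a=1 ⇒ p=161, q=24
fundamental: x₁=161, y₁=24  (since 25921 − 45·576 = 1)
n=2: (161,24)∘(161,24) = (161·161+45·24·24, 161·24+24·161) = (51841,7728)
n=3: (51841,7728)∘(161,24) = (161·51841+45·24·7728, 161·7728+24·51841) = (16692641,2488392)
n=4: (16692641,2488392)∘(161,24) = (161·16692641+45·24·2488392, 161·2488392+24·16692641) = (5374978561,801254496)

161 24
51841 7728
16692641 2488392
5374978561 801254496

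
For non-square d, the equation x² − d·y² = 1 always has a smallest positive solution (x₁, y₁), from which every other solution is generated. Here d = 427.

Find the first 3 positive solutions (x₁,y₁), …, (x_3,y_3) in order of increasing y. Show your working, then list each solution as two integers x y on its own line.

√427 = [20; 1,1,1,40, …], period ℓ=4 (even) → k=3
i=0: a=20 ⇒ p=20, q=1
…
i=2: a=1 ⇒ p=41, q=2
i=3: a=1 ⇒ p=62, q=3
(x₁, y₁) = (62, 3);  62² − 427·3² = 1 ✓
(62+3√427)^2 = 7687 + 372√427
(62+3√427)^3 = 953126 + 46125√427

62 3
7687 372
953126 46125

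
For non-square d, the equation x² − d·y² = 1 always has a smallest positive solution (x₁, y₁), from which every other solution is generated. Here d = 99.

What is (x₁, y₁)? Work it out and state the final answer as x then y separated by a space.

10 1

√99 = [9; 1,18, …], period ℓ=2 (even) → k=1
k=0  a_k=9  p_k/q_k = 9/1
k=1  a_k=1  p_k/q_k = 10/1
fundamental: x₁=10, y₁=1  (since 100 − 99·1 = 1)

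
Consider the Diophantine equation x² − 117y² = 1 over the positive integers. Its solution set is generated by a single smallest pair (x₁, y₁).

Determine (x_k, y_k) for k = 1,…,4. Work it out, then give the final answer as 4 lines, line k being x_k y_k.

d=117: √d = [10; 1,4,2,4,1,20] (ℓ=6, even), read p_5/q_5
i=0: a=10 ⇒ p=10, q=1
…
i=4: a=4 ⇒ p=530, q=49
i=5: a=1 ⇒ p=649, q=60
(x₁, y₁) = (649, 60);  649² − 117·60² = 1 ✓
k=2:  x_2 = 649·649+117·60·60 = 842401,  y_2 = 649·60+60·649 = 77880
k=3:  x_3 = 649·842401+117·60·77880 = 1093435849,  y_3 = 649·77880+60·842401 = 101088180
k=4:  x_4 = 649·1093435849+117·60·101088180 = 1419278889601,  y_4 = 649·101088180+60·1093435849 = 131212379760

649 60
842401 77880
1093435849 101088180
1419278889601 131212379760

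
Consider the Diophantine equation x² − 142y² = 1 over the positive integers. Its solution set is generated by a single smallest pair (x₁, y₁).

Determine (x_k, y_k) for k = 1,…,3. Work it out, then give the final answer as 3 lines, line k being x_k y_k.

d=142: √d = [11; 1,10,1,22] (ℓ=4, even), read p_3/q_3
k=0  a_k=11  p_k/q_k = 11/1
…
k=2  a_k=10  p_k/q_k = 131/11
k=3  a_k=1  p_k/q_k = 143/12
→ (143, 12).  Check: 143²=20449, 142·12²=20448, difference 1.
k=2:  x_2 = 143·143+142·12·12 = 40897,  y_2 = 143·12+12·143 = 3432
k=3:  x_3 = 143·40897+142·12·3432 = 11696399,  y_3 = 143·3432+12·40897 = 981540

143 12
40897 3432
11696399 981540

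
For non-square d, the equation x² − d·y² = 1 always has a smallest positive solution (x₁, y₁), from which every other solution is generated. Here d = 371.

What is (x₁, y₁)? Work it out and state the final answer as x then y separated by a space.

√371 → a₀=19, period (3,1,4,1,3,38); ℓ=6 even so k=5
i=0: a=19 ⇒ p=19, q=1
…
i=4: a=1 ⇒ p=443, q=23
i=5: a=3 ⇒ p=1695, q=88
→ (1695, 88).  Check: 1695²=2873025, 371·88²=2873024, difference 1.

1695 88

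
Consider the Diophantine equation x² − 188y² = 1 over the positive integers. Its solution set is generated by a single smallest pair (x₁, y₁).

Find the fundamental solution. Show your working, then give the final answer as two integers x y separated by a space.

4607 336

√188 → a₀=13, period (1,2,2,6,2,2,1,26); ℓ=8 even so k=7
k=0  a_k=13  p_k/q_k = 13/1
…
k=2  a_k=2  p_k/q_k = 41/3
…
k=4  a_k=6  p_k/q_k = 617/45
…
k=6  a_k=2  p_k/q_k = 3277/239
k=7  a_k=1  p_k/q_k = 4607/336
fundamental: x₁=4607, y₁=336  (since 21224449 − 188·112896 = 1)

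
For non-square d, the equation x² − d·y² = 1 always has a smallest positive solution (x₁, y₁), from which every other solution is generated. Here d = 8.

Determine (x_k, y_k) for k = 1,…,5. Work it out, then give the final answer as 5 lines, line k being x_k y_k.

3 1
17 6
99 35
577 204
3363 1189

[2; 1,4] for √8; ℓ=2 ⇒ convergent index 1
a_0=2:  p_0=2·1+0=2,  q_0=2·0+1=1
a_1=1:  p_1=1·2+1=3,  q_1=1·1+0=1
(x₁, y₁) = (3, 1);  3² − 8·1² = 1 ✓
k=2:  x_2 = 3·3+8·1·1 = 17,  y_2 = 3·1+1·3 = 6
k=3:  x_3 = 3·17+8·1·6 = 99,  y_3 = 3·6+1·17 = 35
k=4:  x_4 = 3·99+8·1·35 = 577,  y_4 = 3·35+1·99 = 204
k=5:  x_5 = 3·577+8·1·204 = 3363,  y_5 = 3·204+1·577 = 1189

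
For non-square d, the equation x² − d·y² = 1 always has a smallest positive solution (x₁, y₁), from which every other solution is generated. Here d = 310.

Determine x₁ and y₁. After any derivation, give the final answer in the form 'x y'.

848719 48204

[17; 1,1,1,1,5,…,1,1,34] for √310; ℓ=16 ⇒ convergent index 15
k=0  a_k=17  p_k/q_k = 17/1
…
k=3  a_k=1  p_k/q_k = 53/3
…
k=5  a_k=5  p_k/q_k = 493/28
k=6  a_k=3  p_k/q_k = 1567/89
k=7  a_k=1  p_k/q_k = 2060/117
k=8  a_k=2  p_k/q_k = 5687/323
k=9  a_k=1  p_k/q_k = 7747/440
k=10  a_k=3  p_k/q_k = 28928/1643
k=11  a_k=5  p_k/q_k = 152387/8655
…
k=14  a_k=1  p_k/q_k = 515017/29251
k=15  a_k=1  p_k/q_k = 848719/48204
fundamental: x₁=848719, y₁=48204  (since 720323940961 − 310·2323625616 = 1)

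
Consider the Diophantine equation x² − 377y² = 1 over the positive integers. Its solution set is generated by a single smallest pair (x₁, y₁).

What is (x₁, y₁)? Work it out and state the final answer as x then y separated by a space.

[19; 2,2,2,38] for √377; ℓ=4 ⇒ convergent index 3
a_0=19:  p_0=19·1+0=19,  q_0=19·0+1=1
a_1=2:  p_1=2·19+1=39,  q_1=2·1+0=2
a_2=2:  p_2=2·39+19=97,  q_2=2·2+1=5
a_3=2:  p_3=2·97+39=233,  q_3=2·5+2=12
→ (233, 12).  Check: 233²=54289, 377·12²=54288, difference 1.

233 12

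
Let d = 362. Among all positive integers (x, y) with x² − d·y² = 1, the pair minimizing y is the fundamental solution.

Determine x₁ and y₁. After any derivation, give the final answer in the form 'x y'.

723 38

[19; 38] for √362; ℓ=1 ⇒ convergent index 1
k=0  a_k=19  p_k/q_k = 19/1
k=1  a_k=38  p_k/q_k = 723/38
→ (723, 38).  Check: 723²=522729, 362·38²=522728, difference 1.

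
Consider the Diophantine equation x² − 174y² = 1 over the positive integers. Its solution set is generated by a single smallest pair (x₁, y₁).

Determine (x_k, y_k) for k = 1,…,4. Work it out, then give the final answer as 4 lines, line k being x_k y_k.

[13; 5,4,5,26] for √174; ℓ=4 ⇒ convergent index 3
i=0: a=13 ⇒ p=13, q=1
…
i=2: a=4 ⇒ p=277, q=21
i=3: a=5 ⇒ p=1451, q=110
(x₁, y₁) = (1451, 110);  1451² − 174·110² = 1 ✓
k=2:  x_2 = 1451·1451+174·110·110 = 4210801,  y_2 = 1451·110+110·1451 = 319220
k=3:  x_3 = 1451·4210801+174·110·319220 = 12219743051,  y_3 = 1451·319220+110·4210801 = 926376330
k=4:  x_4 = 1451·12219743051+174·110·926376330 = 35461690123201,  y_4 = 1451·926376330+110·12219743051 = 2688343790440

1451 110
4210801 319220
12219743051 926376330
35461690123201 2688343790440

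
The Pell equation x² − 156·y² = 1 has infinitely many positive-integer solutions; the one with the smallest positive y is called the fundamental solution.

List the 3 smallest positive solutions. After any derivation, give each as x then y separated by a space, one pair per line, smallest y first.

25 2
1249 100
62425 4998

√156 = [12; 2,24, …], period ℓ=2 (even) → k=1
step 0: (12, 1)  from 12·(1,0) + (0,1)
step 1: (25, 2)  from 2·(12,1) + (1,0)
(x₁, y₁) = (25, 2);  25² − 156·2² = 1 ✓
k=2:  x_2 = 25·25+156·2·2 = 1249,  y_2 = 25·2+2·25 = 100
k=3:  x_3 = 25·1249+156·2·100 = 62425,  y_3 = 25·100+2·1249 = 4998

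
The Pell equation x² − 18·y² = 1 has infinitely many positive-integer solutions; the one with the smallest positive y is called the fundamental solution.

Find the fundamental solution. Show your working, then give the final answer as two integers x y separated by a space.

√18 → a₀=4, period (4,8); ℓ=2 even so k=1
step 0: (4, 1)  from 4·(1,0) + (0,1)
step 1: (17, 4)  from 4·(4,1) + (1,0)
(x₁, y₁) = (17, 4);  17² − 18·4² = 1 ✓

17 4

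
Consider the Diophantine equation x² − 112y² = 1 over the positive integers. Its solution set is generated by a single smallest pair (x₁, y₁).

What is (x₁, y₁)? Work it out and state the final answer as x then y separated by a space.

127 12

d=112: √d = [10; 1,1,2,1,1,20] (ℓ=6, even), read p_5/q_5
step 0: (10, 1)  from 10·(1,0) + (0,1)
…
step 4: (74, 7)  from 1·(53,5) + (21,2)
step 5: (127, 12)  from 1·(74,7) + (53,5)
(x₁, y₁) = (127, 12);  127² − 112·12² = 1 ✓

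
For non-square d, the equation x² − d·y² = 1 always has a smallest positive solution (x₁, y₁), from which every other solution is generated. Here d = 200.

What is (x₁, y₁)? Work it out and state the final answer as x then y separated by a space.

99 7

√200 = [14; 7,28, …], period ℓ=2 (even) → k=1
a_0=14:  p_0=14·1+0=14,  q_0=14·0+1=1
a_1=7:  p_1=7·14+1=99,  q_1=7·1+0=7
→ (99, 7).  Check: 99²=9801, 200·7²=9800, difference 1.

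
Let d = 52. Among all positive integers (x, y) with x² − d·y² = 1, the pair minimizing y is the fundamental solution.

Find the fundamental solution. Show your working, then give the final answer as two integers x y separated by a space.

649 90

√52 = [7; 4,1,2,1,4,14, …], period ℓ=6 (even) → k=5
k=0  a_k=7  p_k/q_k = 7/1
k=1  a_k=4  p_k/q_k = 29/4
k=2  a_k=1  p_k/q_k = 36/5
k=3  a_k=2  p_k/q_k = 101/14
k=4  a_k=1  p_k/q_k = 137/19
k=5  a_k=4  p_k/q_k = 649/90
fundamental: x₁=649, y₁=90  (since 421201 − 52·8100 = 1)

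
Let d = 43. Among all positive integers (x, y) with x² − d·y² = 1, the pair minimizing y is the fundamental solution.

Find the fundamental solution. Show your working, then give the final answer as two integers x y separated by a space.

3482 531

√43 → a₀=6, period (1,1,3,1,5,1,3,1,1,12); ℓ=10 even so k=9
a_0=6:  p_0=6·1+0=6,  q_0=6·0+1=1
a_1=1:  p_1=1·6+1=7,  q_1=1·1+0=1
a_2=1:  p_2=1·7+6=13,  q_2=1·1+1=2
…
a_4=1:  p_4=1·46+13=59,  q_4=1·7+2=9
a_5=5:  p_5=5·59+46=341,  q_5=5·9+7=52
a_6=1:  p_6=1·341+59=400,  q_6=1·52+9=61
a_7=3:  p_7=3·400+341=1541,  q_7=3·61+52=235
a_8=1:  p_8=1·1541+400=1941,  q_8=1·235+61=296
a_9=1:  p_9=1·1941+1541=3482,  q_9=1·296+235=531
(x₁, y₁) = (3482, 531);  3482² − 43·531² = 1 ✓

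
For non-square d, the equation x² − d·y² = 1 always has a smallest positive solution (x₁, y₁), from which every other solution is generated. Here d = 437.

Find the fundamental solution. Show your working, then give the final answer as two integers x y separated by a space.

4599 220

d=437: √d = [20; 1,9,2,9,1,40] (ℓ=6, even), read p_5/q_5
step 0: (20, 1)  from 20·(1,0) + (0,1)
step 1: (21, 1)  from 1·(20,1) + (1,0)
step 2: (209, 10)  from 9·(21,1) + (20,1)
step 3: (439, 21)  from 2·(209,10) + (21,1)
step 4: (4160, 199)  from 9·(439,21) + (209,10)
step 5: (4599, 220)  from 1·(4160,199) + (439,21)
→ (4599, 220).  Check: 4599²=21150801, 437·220²=21150800, difference 1.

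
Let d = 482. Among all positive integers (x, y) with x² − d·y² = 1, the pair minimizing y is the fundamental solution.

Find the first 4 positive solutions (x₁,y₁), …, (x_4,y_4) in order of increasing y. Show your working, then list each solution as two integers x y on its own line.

√482 = [21; 1,20,1,42, …], period ℓ=4 (even) → k=3
step 0: (21, 1)  from 21·(1,0) + (0,1)
step 1: (22, 1)  from 1·(21,1) + (1,0)
step 2: (461, 21)  from 20·(22,1) + (21,1)
step 3: (483, 22)  from 1·(461,21) + (22,1)
(x₁, y₁) = (483, 22);  483² − 482·22² = 1 ✓
n=2: (483,22)∘(483,22) = (483·483+482·22·22, 483·22+22·483) = (466577,21252)
n=3: (466577,21252)∘(483,22) = (483·466577+482·22·21252, 483·21252+22·466577) = (450712899,20529410)
n=4: (450712899,20529410)∘(483,22) = (483·450712899+482·22·20529410, 483·20529410+22·450712899) = (435388193857,19831388808)

483 22
466577 21252
450712899 20529410
435388193857 19831388808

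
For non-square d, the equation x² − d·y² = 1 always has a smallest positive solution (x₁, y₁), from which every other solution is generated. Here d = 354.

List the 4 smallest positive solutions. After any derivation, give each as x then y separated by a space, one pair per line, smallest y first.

d=354: √d = [18; 1,4,2,2,18,2,2,4,1,36] (ℓ=10, even), read p_9/q_9
step 0: (18, 1)  from 18·(1,0) + (0,1)
step 1: (19, 1)  from 1·(18,1) + (1,0)
…
step 4: (508, 27)  from 2·(207,11) + (94,5)
step 5: (9351, 497)  from 18·(508,27) + (207,11)
…
step 8: (210294, 11177)  from 4·(47771,2539) + (19210,1021)
step 9: (258065, 13716)  from 1·(210294,11177) + (47771,2539)
→ (258065, 13716).  Check: 258065²=66597544225, 354·13716²=66597544224, difference 1.
n=2: (258065,13716)∘(258065,13716) = (258065·258065+354·13716·13716, 258065·13716+13716·258065) = (133195088449,7079239080)
n=3: (133195088449,7079239080)∘(258065,13716) = (258065·133195088449+354·13716·7079239080, 258065·7079239080+13716·133195088449) = (68745981000924305,3653807666346684)
n=4: (68745981000924305,3653807666346684)∘(258065,13716) = (258065·68745981000924305+354·13716·3653807666346684, 258065·3653807666346684+13716·68745981000924305) = (35481863173873866451201,1885839750824434773840)

258065 13716
133195088449 7079239080
68745981000924305 3653807666346684
35481863173873866451201 1885839750824434773840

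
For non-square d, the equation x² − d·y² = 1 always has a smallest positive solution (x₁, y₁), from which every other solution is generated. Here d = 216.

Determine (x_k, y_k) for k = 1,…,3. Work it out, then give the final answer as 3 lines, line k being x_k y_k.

485 33
470449 32010
456335045 31049667

√216 → a₀=14, period (1,2,3,2,1,28); ℓ=6 even so k=5
k=0  a_k=14  p_k/q_k = 14/1
k=1  a_k=1  p_k/q_k = 15/1
…
k=3  a_k=3  p_k/q_k = 147/10
k=4  a_k=2  p_k/q_k = 338/23
k=5  a_k=1  p_k/q_k = 485/33
(x₁, y₁) = (485, 33);  485² − 216·33² = 1 ✓
(x_2, y_2) = (485·485 + 216·33·33, 485·33 + 33·485) = (470449, 32010)
(x_3, y_3) = (485·470449 + 216·33·32010, 485·32010 + 33·470449) = (456335045, 31049667)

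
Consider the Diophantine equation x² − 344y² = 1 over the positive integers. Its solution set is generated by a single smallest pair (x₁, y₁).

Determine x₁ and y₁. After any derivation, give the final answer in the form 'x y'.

d=344: √d = [18; 1,1,4,1,3,1,4,1,1,36] (ℓ=10, even), read p_9/q_9
a_0=18:  p_0=18·1+0=18,  q_0=18·0+1=1
…
a_5=3:  p_5=3·204+167=779,  q_5=3·11+9=42
…
a_8=1:  p_8=1·4711+983=5694,  q_8=1·254+53=307
a_9=1:  p_9=1·5694+4711=10405,  q_9=1·307+254=561
→ (10405, 561).  Check: 10405²=108264025, 344·561²=108264024, difference 1.

10405 561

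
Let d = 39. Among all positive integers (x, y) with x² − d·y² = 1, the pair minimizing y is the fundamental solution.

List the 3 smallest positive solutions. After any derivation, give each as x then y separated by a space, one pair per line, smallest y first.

d=39: √d = [6; 4,12] (ℓ=2, even), read p_1/q_1
k=0  a_k=6  p_k/q_k = 6/1
k=1  a_k=4  p_k/q_k = 25/4
(x₁, y₁) = (25, 4);  25² − 39·4² = 1 ✓
n=2: (25,4)∘(25,4) = (25·25+39·4·4, 25·4+4·25) = (1249,200)
n=3: (1249,200)∘(25,4) = (25·1249+39·4·200, 25·200+4·1249) = (62425,9996)

25 4
1249 200
62425 9996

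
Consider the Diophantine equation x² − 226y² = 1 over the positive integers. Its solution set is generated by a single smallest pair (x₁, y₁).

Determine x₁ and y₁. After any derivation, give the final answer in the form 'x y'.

451 30

√226 = [15; 30, …], period ℓ=1 (odd) → k=1
a_0=15:  p_0=15·1+0=15,  q_0=15·0+1=1
a_1=30:  p_1=30·15+1=451,  q_1=30·1+0=30
→ (451, 30).  Check: 451²=203401, 226·30²=203400, difference 1.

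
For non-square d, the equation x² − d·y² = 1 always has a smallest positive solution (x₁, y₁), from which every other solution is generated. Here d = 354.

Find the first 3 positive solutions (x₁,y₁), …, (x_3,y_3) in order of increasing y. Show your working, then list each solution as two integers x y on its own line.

√354 → a₀=18, period (1,4,2,2,18,2,2,4,1,36); ℓ=10 even so k=9
i=0: a=18 ⇒ p=18, q=1
…
i=6: a=2 ⇒ p=19210, q=1021
i=7: a=2 ⇒ p=47771, q=2539
i=8: a=4 ⇒ p=210294, q=11177
i=9: a=1 ⇒ p=258065, q=13716
fundamental: x₁=258065, y₁=13716  (since 66597544225 − 354·188128656 = 1)
n=2: (258065,13716)∘(258065,13716) = (258065·258065+354·13716·13716, 258065·13716+13716·258065) = (133195088449,7079239080)
n=3: (133195088449,7079239080)∘(258065,13716) = (258065·133195088449+354·13716·7079239080, 258065·7079239080+13716·133195088449) = (68745981000924305,3653807666346684)

258065 13716
133195088449 7079239080
68745981000924305 3653807666346684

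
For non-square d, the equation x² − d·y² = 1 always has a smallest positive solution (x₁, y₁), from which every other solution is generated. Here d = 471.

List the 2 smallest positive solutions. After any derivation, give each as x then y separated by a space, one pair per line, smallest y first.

7838695 361188
122890278606049 5662485139320

[21; 1,2,2,1,3,…,2,1,42] for √471; ℓ=14 ⇒ convergent index 13
k=0  a_k=21  p_k/q_k = 21/1
k=1  a_k=1  p_k/q_k = 22/1
…
k=3  a_k=2  p_k/q_k = 152/7
…
k=5  a_k=3  p_k/q_k = 803/37
k=6  a_k=4  p_k/q_k = 3429/158
…
k=11  a_k=2  p_k/q_k = 2331742/107441
k=12  a_k=2  p_k/q_k = 5506953/253747
k=13  a_k=1  p_k/q_k = 7838695/361188
→ (7838695, 361188).  Check: 7838695²=61445139303025, 471·361188²=61445139303024, difference 1.
(x_2, y_2) = (7838695·7838695 + 471·361188·361188, 7838695·361188 + 361188·7838695) = (122890278606049, 5662485139320)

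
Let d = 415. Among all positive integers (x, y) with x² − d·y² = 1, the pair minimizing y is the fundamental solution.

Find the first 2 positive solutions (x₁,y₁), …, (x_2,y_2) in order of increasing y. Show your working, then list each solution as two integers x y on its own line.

18412804 903849
678062702284831 33284788965192

√415 = [20; 2,1,2,4,6,…,1,2,40, …], period ℓ=16 (even) → k=15
a_0=20:  p_0=20·1+0=20,  q_0=20·0+1=1
…
a_2=1:  p_2=1·41+20=61,  q_2=1·2+1=3
a_3=2:  p_3=2·61+41=163,  q_3=2·3+2=8
a_4=4:  p_4=4·163+61=713,  q_4=4·8+3=35
a_5=6:  p_5=6·713+163=4441,  q_5=6·35+8=218
a_6=1:  p_6=1·4441+713=5154,  q_6=1·218+35=253
a_7=1:  p_7=1·5154+4441=9595,  q_7=1·253+218=471
…
a_9=1:  p_9=1·33939+9595=43534,  q_9=1·1666+471=2137
…
a_12=4:  p_12=4·508372+77473=2110961,  q_12=4·24955+3803=103623
…
a_14=1:  p_14=1·4730294+2110961=6841255,  q_14=1·232201+103623=335824
a_15=2:  p_15=2·6841255+4730294=18412804,  q_15=2·335824+232201=903849
(x₁, y₁) = (18412804, 903849);  18412804² − 415·903849² = 1 ✓
k=2:  x_2 = 18412804·18412804+415·903849·903849 = 678062702284831,  y_2 = 18412804·903849+903849·18412804 = 33284788965192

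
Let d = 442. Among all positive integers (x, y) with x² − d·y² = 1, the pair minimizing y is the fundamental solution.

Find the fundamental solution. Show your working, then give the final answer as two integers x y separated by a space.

883 42

d=442: √d = [21; 42] (ℓ=1, odd), read p_1/q_1
step 0: (21, 1)  from 21·(1,0) + (0,1)
step 1: (883, 42)  from 42·(21,1) + (1,0)
→ (883, 42).  Check: 883²=779689, 442·42²=779688, difference 1.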